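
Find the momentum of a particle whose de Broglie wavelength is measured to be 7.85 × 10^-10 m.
8.44 × 10^-25 kg·m/s

From the de Broglie relation λ = h/p, we solve for p:

p = h/λ
p = (6.626 × 10^-34 J·s) / (7.85 × 10^-10 m)
p = 8.44 × 10^-25 kg·m/s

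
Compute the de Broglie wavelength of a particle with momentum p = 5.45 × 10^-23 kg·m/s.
1.22 × 10^-11 m

Using the de Broglie relation λ = h/p:

λ = h/p
λ = (6.626 × 10^-34 J·s) / (5.45 × 10^-23 kg·m/s)
λ = 1.22 × 10^-11 m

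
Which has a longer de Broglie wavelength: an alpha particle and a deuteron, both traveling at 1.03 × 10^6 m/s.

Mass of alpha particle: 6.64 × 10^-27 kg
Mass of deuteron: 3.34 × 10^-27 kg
The deuteron has the longer wavelength.

Using λ = h/(mv), since both particles have the same velocity, the wavelength depends only on mass.

For alpha particle: λ₁ = h/(m₁v) = 9.69 × 10^-14 m
For deuteron: λ₂ = h/(m₂v) = 1.93 × 10^-13 m

Since λ ∝ 1/m at constant velocity, the lighter particle has the longer wavelength.

The deuteron has the longer de Broglie wavelength.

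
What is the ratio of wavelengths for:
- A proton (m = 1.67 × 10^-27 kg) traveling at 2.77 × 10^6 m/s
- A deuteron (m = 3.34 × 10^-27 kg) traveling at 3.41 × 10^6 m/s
λ₁/λ₂ = 2.46

Using λ = h/(mv):

λ₁ = h/(m₁v₁) = 1.43 × 10^-13 m
λ₂ = h/(m₂v₂) = 5.82 × 10^-14 m

Ratio λ₁/λ₂ = (m₂v₂)/(m₁v₁)
         = (3.34 × 10^-27 kg × 3.41 × 10^6 m/s) / (1.67 × 10^-27 kg × 2.77 × 10^6 m/s)
         = 2.46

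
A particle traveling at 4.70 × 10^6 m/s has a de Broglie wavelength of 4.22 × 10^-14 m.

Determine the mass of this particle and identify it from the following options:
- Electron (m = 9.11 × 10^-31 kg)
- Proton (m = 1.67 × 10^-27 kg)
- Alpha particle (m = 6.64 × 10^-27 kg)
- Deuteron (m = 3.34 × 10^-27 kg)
The particle is a deuteron.

From λ = h/(mv), solve for mass:

m = h/(λv)
m = (6.626 × 10^-34 J·s) / (4.22 × 10^-14 m × 4.70 × 10^6 m/s)
m = 3.34 × 10^-27 kg

Comparing with the listed masses, this is closest to a deuteron.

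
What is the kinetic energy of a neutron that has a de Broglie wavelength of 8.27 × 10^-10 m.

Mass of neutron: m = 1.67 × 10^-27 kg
1.92 × 10^-22 J (or 1.20 × 10^-3 eV)

From λ = h/√(2mKE), we solve for KE:

λ² = h²/(2mKE)
KE = h²/(2mλ²)
KE = (6.626 × 10^-34 J·s)² / (2 × 1.67 × 10^-27 kg × (8.27 × 10^-10 m)²)
KE = 1.92 × 10^-22 J
KE = 1.20 × 10^-3 eV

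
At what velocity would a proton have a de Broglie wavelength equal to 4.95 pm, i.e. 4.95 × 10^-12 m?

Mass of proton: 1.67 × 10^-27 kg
8.02 × 10^4 m/s

From λ = h/(mv), solve for v:

v = h/(mλ)
v = (6.626 × 10^-34 J·s) / (1.67 × 10^-27 kg × 4.95 × 10^-12 m)
v = 8.02 × 10^4 m/s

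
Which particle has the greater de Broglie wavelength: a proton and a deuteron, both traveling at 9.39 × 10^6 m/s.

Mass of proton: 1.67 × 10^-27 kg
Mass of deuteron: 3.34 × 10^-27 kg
The proton has the longer wavelength.

Using λ = h/(mv), since both particles have the same velocity, the wavelength depends only on mass.

For proton: λ₁ = h/(m₁v) = 4.23 × 10^-14 m
For deuteron: λ₂ = h/(m₂v) = 2.11 × 10^-14 m

Since λ ∝ 1/m at constant velocity, the lighter particle has the longer wavelength.

The proton has the longer de Broglie wavelength.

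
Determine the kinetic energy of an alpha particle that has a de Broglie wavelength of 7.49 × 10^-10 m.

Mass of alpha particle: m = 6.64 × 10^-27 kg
5.89 × 10^-23 J (or 3.68 × 10^-4 eV)

From λ = h/√(2mKE), we solve for KE:

λ² = h²/(2mKE)
KE = h²/(2mλ²)
KE = (6.626 × 10^-34 J·s)² / (2 × 6.64 × 10^-27 kg × (7.49 × 10^-10 m)²)
KE = 5.89 × 10^-23 J
KE = 3.68 × 10^-4 eV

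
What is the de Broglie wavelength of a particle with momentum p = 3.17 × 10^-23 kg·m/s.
2.09 × 10^-11 m

Using the de Broglie relation λ = h/p:

λ = h/p
λ = (6.626 × 10^-34 J·s) / (3.17 × 10^-23 kg·m/s)
λ = 2.09 × 10^-11 m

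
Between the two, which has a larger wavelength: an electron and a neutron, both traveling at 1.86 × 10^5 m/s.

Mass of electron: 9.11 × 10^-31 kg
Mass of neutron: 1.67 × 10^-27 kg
The electron has the longer wavelength.

Using λ = h/(mv), since both particles have the same velocity, the wavelength depends only on mass.

For electron: λ₁ = h/(m₁v) = 3.91 × 10^-9 m
For neutron: λ₂ = h/(m₂v) = 2.13 × 10^-12 m

Since λ ∝ 1/m at constant velocity, the lighter particle has the longer wavelength.

The electron has the longer de Broglie wavelength.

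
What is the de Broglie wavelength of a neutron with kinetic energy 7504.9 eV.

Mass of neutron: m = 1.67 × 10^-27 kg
3.31 × 10^-13 m

Using λ = h/√(2mKE):

First convert KE to Joules: KE = 7504.9 eV = 1.202 × 10^-15 J

λ = h/√(2mKE)
λ = (6.626 × 10^-34 J·s) / √(2 × 1.67 × 10^-27 kg × 1.202 × 10^-15 J)
λ = 3.31 × 10^-13 m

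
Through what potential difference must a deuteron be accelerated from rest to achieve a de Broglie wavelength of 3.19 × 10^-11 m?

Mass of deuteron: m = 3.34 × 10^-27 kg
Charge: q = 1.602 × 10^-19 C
4.03 × 10^-1 V

From λ = h/√(2mqV), we solve for V:

λ² = h²/(2mqV)
V = h²/(2mqλ²)
V = (6.626 × 10^-34 J·s)² / (2 × 3.34 × 10^-27 kg × 1.602 × 10^-19 C × (3.19 × 10^-11 m)²)
V = 4.03 × 10^-1 V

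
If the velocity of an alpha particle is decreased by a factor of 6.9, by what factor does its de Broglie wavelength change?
The wavelength increases by a factor of 6.9.

From λ = h/(mv), the wavelength is inversely proportional to velocity:

λ ∝ 1/v

If v → v/6.9, then λ → 6.9λ

When velocity is decreased by a factor of 6.9, the wavelength increases by a factor of 6.9.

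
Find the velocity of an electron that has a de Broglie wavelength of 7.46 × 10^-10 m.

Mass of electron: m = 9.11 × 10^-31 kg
9.75 × 10^5 m/s

From the de Broglie relation λ = h/(mv), we solve for v:

v = h/(mλ)
v = (6.626 × 10^-34 J·s) / (9.11 × 10^-31 kg × 7.46 × 10^-10 m)
v = 9.75 × 10^5 m/s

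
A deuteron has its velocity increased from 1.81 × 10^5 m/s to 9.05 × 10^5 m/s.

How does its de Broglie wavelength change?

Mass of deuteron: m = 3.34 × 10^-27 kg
The wavelength decreases by a factor of 5.

Using λ = h/(mv):

Initial wavelength: λ₁ = h/(mv₁) = 1.10 × 10^-12 m
Final wavelength: λ₂ = h/(mv₂) = 2.19 × 10^-13 m

Since λ ∝ 1/v, when velocity increases by a factor of 5, the wavelength decreases by a factor of 5.

λ₂/λ₁ = v₁/v₂ = 1/5

The wavelength decreases by a factor of 5.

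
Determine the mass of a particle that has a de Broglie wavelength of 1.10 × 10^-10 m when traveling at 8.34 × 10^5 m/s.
7.22 × 10^-30 kg

From the de Broglie relation λ = h/(mv), we solve for m:

m = h/(λv)
m = (6.626 × 10^-34 J·s) / (1.10 × 10^-10 m × 8.34 × 10^5 m/s)
m = 7.22 × 10^-30 kg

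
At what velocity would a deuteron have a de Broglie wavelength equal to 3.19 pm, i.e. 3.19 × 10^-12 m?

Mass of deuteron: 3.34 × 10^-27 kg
6.22 × 10^4 m/s

From λ = h/(mv), solve for v:

v = h/(mλ)
v = (6.626 × 10^-34 J·s) / (3.34 × 10^-27 kg × 3.19 × 10^-12 m)
v = 6.22 × 10^4 m/s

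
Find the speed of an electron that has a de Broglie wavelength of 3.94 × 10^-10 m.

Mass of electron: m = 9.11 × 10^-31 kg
1.85 × 10^6 m/s

From the de Broglie relation λ = h/(mv), we solve for v:

v = h/(mλ)
v = (6.626 × 10^-34 J·s) / (9.11 × 10^-31 kg × 3.94 × 10^-10 m)
v = 1.85 × 10^6 m/s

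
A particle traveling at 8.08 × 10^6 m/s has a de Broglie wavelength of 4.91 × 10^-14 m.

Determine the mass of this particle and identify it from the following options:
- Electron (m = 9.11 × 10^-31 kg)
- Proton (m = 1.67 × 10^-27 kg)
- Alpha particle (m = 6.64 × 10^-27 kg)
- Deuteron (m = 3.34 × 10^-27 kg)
The particle is a proton.

From λ = h/(mv), solve for mass:

m = h/(λv)
m = (6.626 × 10^-34 J·s) / (4.91 × 10^-14 m × 8.08 × 10^6 m/s)
m = 1.67 × 10^-27 kg

Comparing with the listed masses, this is closest to a proton.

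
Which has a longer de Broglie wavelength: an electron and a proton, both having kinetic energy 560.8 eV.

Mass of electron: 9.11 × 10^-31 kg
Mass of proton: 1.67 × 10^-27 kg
The electron has the longer wavelength.

Using λ = h/√(2mKE):

For electron: λ₁ = h/√(2m₁KE) = 5.18 × 10^-11 m
For proton: λ₂ = h/√(2m₂KE) = 1.21 × 10^-12 m

Since λ ∝ 1/√m at constant kinetic energy, the lighter particle has the longer wavelength.

The electron has the longer de Broglie wavelength.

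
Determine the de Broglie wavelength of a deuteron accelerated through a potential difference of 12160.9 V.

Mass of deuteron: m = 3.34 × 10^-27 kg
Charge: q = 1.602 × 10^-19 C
1.84 × 10^-13 m

When a particle is accelerated through voltage V, it gains kinetic energy KE = qV.

The de Broglie wavelength is then λ = h/√(2mqV):

λ = h/√(2mqV)
λ = (6.626 × 10^-34 J·s) / √(2 × 3.34 × 10^-27 kg × 1.602 × 10^-19 C × 12160.9 V)
λ = 1.84 × 10^-13 m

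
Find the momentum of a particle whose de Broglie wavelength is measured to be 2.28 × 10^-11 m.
2.91 × 10^-23 kg·m/s

From the de Broglie relation λ = h/p, we solve for p:

p = h/λ
p = (6.626 × 10^-34 J·s) / (2.28 × 10^-11 m)
p = 2.91 × 10^-23 kg·m/s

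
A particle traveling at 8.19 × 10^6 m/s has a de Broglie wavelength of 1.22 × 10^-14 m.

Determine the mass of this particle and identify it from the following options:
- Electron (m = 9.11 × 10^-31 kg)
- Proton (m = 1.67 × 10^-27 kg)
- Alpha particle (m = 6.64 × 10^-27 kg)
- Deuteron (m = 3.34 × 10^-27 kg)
The particle is an alpha particle.

From λ = h/(mv), solve for mass:

m = h/(λv)
m = (6.626 × 10^-34 J·s) / (1.22 × 10^-14 m × 8.19 × 10^6 m/s)
m = 6.63 × 10^-27 kg

Comparing with the listed masses, this is closest to an alpha particle.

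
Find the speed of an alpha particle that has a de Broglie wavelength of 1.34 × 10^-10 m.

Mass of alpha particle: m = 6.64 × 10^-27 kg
7.45 × 10^2 m/s

From the de Broglie relation λ = h/(mv), we solve for v:

v = h/(mλ)
v = (6.626 × 10^-34 J·s) / (6.64 × 10^-27 kg × 1.34 × 10^-10 m)
v = 7.45 × 10^2 m/s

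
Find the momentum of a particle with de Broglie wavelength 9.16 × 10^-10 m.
7.23 × 10^-25 kg·m/s

From the de Broglie relation λ = h/p, we solve for p:

p = h/λ
p = (6.626 × 10^-34 J·s) / (9.16 × 10^-10 m)
p = 7.23 × 10^-25 kg·m/s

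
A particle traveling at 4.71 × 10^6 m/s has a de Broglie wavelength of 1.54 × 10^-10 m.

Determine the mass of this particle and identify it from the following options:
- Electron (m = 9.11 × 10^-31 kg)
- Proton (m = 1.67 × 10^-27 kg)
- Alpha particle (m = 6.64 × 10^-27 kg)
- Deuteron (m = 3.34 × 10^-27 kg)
The particle is an electron.

From λ = h/(mv), solve for mass:

m = h/(λv)
m = (6.626 × 10^-34 J·s) / (1.54 × 10^-10 m × 4.71 × 10^6 m/s)
m = 9.14 × 10^-31 kg

Comparing with the listed masses, this is closest to an electron.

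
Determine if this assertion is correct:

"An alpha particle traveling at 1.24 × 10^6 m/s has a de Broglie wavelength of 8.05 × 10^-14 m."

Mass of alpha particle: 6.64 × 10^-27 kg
True

The claim is correct.

Using λ = h/(mv):
λ = (6.626 × 10^-34 J·s) / (6.64 × 10^-27 kg × 1.24 × 10^6 m/s)
λ = 8.05 × 10^-14 m

This matches the claimed value.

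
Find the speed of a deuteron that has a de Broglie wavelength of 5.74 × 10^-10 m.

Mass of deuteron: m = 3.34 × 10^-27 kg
3.46 × 10^2 m/s

From the de Broglie relation λ = h/(mv), we solve for v:

v = h/(mλ)
v = (6.626 × 10^-34 J·s) / (3.34 × 10^-27 kg × 5.74 × 10^-10 m)
v = 3.46 × 10^2 m/s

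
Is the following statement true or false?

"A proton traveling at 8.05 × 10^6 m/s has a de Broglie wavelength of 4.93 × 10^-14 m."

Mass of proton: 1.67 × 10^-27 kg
True

The claim is correct.

Using λ = h/(mv):
λ = (6.626 × 10^-34 J·s) / (1.67 × 10^-27 kg × 8.05 × 10^6 m/s)
λ = 4.93 × 10^-14 m

This matches the claimed value.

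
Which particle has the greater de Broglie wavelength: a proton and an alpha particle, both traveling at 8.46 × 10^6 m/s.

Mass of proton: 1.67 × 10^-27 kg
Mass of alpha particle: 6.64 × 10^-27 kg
The proton has the longer wavelength.

Using λ = h/(mv), since both particles have the same velocity, the wavelength depends only on mass.

For proton: λ₁ = h/(m₁v) = 4.69 × 10^-14 m
For alpha particle: λ₂ = h/(m₂v) = 1.18 × 10^-14 m

Since λ ∝ 1/m at constant velocity, the lighter particle has the longer wavelength.

The proton has the longer de Broglie wavelength.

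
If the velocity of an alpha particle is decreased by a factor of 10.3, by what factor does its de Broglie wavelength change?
The wavelength increases by a factor of 10.3.

From λ = h/(mv), the wavelength is inversely proportional to velocity:

λ ∝ 1/v

If v → v/10.3, then λ → 10.3λ

When velocity is decreased by a factor of 10.3, the wavelength increases by a factor of 10.3.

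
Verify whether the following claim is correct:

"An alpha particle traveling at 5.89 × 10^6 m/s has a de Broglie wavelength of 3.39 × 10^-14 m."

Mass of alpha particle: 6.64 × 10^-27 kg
False

The claim is incorrect.

Using λ = h/(mv):
λ = (6.626 × 10^-34 J·s) / (6.64 × 10^-27 kg × 5.89 × 10^6 m/s)
λ = 1.69 × 10^-14 m

The actual wavelength differs from the claimed 3.39 × 10^-14 m.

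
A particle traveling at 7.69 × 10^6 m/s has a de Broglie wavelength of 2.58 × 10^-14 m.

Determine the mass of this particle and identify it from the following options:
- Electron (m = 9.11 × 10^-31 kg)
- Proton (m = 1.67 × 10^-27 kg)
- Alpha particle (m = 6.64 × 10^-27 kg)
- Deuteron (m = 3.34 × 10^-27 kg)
The particle is a deuteron.

From λ = h/(mv), solve for mass:

m = h/(λv)
m = (6.626 × 10^-34 J·s) / (2.58 × 10^-14 m × 7.69 × 10^6 m/s)
m = 3.34 × 10^-27 kg

Comparing with the listed masses, this is closest to a deuteron.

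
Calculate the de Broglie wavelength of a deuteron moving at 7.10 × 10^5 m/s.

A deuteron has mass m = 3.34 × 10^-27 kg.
2.79 × 10^-13 m

Using the de Broglie relation λ = h/(mv):

λ = h/(mv)
λ = (6.626 × 10^-34 J·s) / (3.34 × 10^-27 kg × 7.10 × 10^5 m/s)
λ = 2.79 × 10^-13 m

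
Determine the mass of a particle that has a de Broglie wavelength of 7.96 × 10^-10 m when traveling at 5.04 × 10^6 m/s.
1.65 × 10^-31 kg

From the de Broglie relation λ = h/(mv), we solve for m:

m = h/(λv)
m = (6.626 × 10^-34 J·s) / (7.96 × 10^-10 m × 5.04 × 10^6 m/s)
m = 1.65 × 10^-31 kg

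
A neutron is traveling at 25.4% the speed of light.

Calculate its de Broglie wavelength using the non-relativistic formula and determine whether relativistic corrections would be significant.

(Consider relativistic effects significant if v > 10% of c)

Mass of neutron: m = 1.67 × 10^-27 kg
Yes, relativistic corrections are needed.

Using the non-relativistic de Broglie formula λ = h/(mv):

v = 25.4% × c = 7.615 × 10^7 m/s

λ = h/(mv)
λ = (6.626 × 10^-34 J·s) / (1.67 × 10^-27 kg × 7.615 × 10^7 m/s)
λ = 5.21 × 10^-15 m

Since v = 25.4% of c > 10% of c, relativistic corrections ARE significant and the actual wavelength would differ from this non-relativistic estimate.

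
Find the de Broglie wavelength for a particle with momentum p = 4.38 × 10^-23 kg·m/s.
1.51 × 10^-11 m

Using the de Broglie relation λ = h/p:

λ = h/p
λ = (6.626 × 10^-34 J·s) / (4.38 × 10^-23 kg·m/s)
λ = 1.51 × 10^-11 m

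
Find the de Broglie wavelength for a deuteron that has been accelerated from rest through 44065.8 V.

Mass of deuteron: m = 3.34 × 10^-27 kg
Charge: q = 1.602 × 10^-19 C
9.65 × 10^-14 m

When a particle is accelerated through voltage V, it gains kinetic energy KE = qV.

The de Broglie wavelength is then λ = h/√(2mqV):

λ = h/√(2mqV)
λ = (6.626 × 10^-34 J·s) / √(2 × 3.34 × 10^-27 kg × 1.602 × 10^-19 C × 44065.8 V)
λ = 9.65 × 10^-14 m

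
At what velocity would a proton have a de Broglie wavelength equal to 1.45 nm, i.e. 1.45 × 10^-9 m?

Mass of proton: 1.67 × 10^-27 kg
2.74 × 10^2 m/s

From λ = h/(mv), solve for v:

v = h/(mλ)
v = (6.626 × 10^-34 J·s) / (1.67 × 10^-27 kg × 1.45 × 10^-9 m)
v = 2.74 × 10^2 m/s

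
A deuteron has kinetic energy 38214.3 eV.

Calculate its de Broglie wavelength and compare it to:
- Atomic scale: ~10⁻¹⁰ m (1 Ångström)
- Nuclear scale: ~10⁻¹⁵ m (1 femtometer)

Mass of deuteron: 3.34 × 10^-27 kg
λ = 1.04 × 10^-13 m, which is between nuclear and atomic scales.

Using λ = h/√(2mKE):

KE = 38214.3 eV = 6.123 × 10^-15 J

λ = h/√(2mKE)
λ = (6.626 × 10^-34 J·s) / √(2 × 3.34 × 10^-27 kg × 6.123 × 10^-15 J)
λ = 1.04 × 10^-13 m

Comparison:
- Atomic scale (10⁻¹⁰ m): λ is 0.001× this size
- Nuclear scale (10⁻¹⁵ m): λ is 1e+02× this size

The wavelength is between nuclear and atomic scales.

This wavelength is appropriate for probing atomic structure but too large for nuclear physics experiments.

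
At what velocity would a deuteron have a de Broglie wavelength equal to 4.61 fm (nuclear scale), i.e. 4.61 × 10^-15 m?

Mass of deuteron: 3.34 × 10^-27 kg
4.30 × 10^7 m/s

From λ = h/(mv), solve for v:

v = h/(mλ)
v = (6.626 × 10^-34 J·s) / (3.34 × 10^-27 kg × 4.61 × 10^-15 m)
v = 4.30 × 10^7 m/s

Note: This velocity is 14.4% of the speed of light, so relativistic corrections would be needed for a more accurate calculation.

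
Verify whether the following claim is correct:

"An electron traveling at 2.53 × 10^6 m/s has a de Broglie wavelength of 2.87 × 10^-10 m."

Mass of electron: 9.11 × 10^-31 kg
True

The claim is correct.

Using λ = h/(mv):
λ = (6.626 × 10^-34 J·s) / (9.11 × 10^-31 kg × 2.53 × 10^6 m/s)
λ = 2.87 × 10^-10 m

This matches the claimed value.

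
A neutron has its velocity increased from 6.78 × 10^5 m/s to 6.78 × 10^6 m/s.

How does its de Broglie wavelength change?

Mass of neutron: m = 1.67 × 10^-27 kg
The wavelength decreases by a factor of 10.

Using λ = h/(mv):

Initial wavelength: λ₁ = h/(mv₁) = 5.85 × 10^-13 m
Final wavelength: λ₂ = h/(mv₂) = 5.85 × 10^-14 m

Since λ ∝ 1/v, when velocity increases by a factor of 10, the wavelength decreases by a factor of 10.

λ₂/λ₁ = v₁/v₂ = 1/10

The wavelength decreases by a factor of 10.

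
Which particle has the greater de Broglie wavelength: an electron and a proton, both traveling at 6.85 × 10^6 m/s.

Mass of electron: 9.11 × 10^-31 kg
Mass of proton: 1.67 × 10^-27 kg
The electron has the longer wavelength.

Using λ = h/(mv), since both particles have the same velocity, the wavelength depends only on mass.

For electron: λ₁ = h/(m₁v) = 1.06 × 10^-10 m
For proton: λ₂ = h/(m₂v) = 5.79 × 10^-14 m

Since λ ∝ 1/m at constant velocity, the lighter particle has the longer wavelength.

The electron has the longer de Broglie wavelength.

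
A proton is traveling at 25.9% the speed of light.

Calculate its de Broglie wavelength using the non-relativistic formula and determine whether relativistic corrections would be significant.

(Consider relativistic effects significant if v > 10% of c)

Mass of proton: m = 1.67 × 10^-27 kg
Yes, relativistic corrections are needed.

Using the non-relativistic de Broglie formula λ = h/(mv):

v = 25.9% × c = 7.765 × 10^7 m/s

λ = h/(mv)
λ = (6.626 × 10^-34 J·s) / (1.67 × 10^-27 kg × 7.765 × 10^7 m/s)
λ = 5.11 × 10^-15 m

Since v = 25.9% of c > 10% of c, relativistic corrections ARE significant and the actual wavelength would differ from this non-relativistic estimate.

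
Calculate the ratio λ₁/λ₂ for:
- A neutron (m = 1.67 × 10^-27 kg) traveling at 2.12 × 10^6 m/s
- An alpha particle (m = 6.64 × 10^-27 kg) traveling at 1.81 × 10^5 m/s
λ₁/λ₂ = 0.339

Using λ = h/(mv):

λ₁ = h/(m₁v₁) = 1.87 × 10^-13 m
λ₂ = h/(m₂v₂) = 5.51 × 10^-13 m

Ratio λ₁/λ₂ = (m₂v₂)/(m₁v₁)
         = (6.64 × 10^-27 kg × 1.81 × 10^5 m/s) / (1.67 × 10^-27 kg × 2.12 × 10^6 m/s)
         = 0.339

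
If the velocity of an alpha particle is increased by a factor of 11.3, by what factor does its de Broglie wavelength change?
The wavelength decreases by a factor of 11.3.

From λ = h/(mv), the wavelength is inversely proportional to velocity:

λ ∝ 1/v

If v → 11.3v, then λ → λ/11.3

When velocity is increased by a factor of 11.3, the wavelength decreases by a factor of 11.3.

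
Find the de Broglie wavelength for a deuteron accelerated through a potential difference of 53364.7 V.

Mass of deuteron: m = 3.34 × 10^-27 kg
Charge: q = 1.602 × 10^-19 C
8.77 × 10^-14 m

When a particle is accelerated through voltage V, it gains kinetic energy KE = qV.

The de Broglie wavelength is then λ = h/√(2mqV):

λ = h/√(2mqV)
λ = (6.626 × 10^-34 J·s) / √(2 × 3.34 × 10^-27 kg × 1.602 × 10^-19 C × 53364.7 V)
λ = 8.77 × 10^-14 m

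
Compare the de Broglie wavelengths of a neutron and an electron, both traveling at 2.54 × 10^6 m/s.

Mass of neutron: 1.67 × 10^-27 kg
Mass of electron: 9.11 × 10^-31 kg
The electron has the longer wavelength.

Using λ = h/(mv), since both particles have the same velocity, the wavelength depends only on mass.

For neutron: λ₁ = h/(m₁v) = 1.56 × 10^-13 m
For electron: λ₂ = h/(m₂v) = 2.86 × 10^-10 m

Since λ ∝ 1/m at constant velocity, the lighter particle has the longer wavelength.

The electron has the longer de Broglie wavelength.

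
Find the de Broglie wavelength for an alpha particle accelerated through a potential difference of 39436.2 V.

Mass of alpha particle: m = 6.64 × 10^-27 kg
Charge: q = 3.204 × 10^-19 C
5.12 × 10^-14 m

When a particle is accelerated through voltage V, it gains kinetic energy KE = qV.

The de Broglie wavelength is then λ = h/√(2mqV):

λ = h/√(2mqV)
λ = (6.626 × 10^-34 J·s) / √(2 × 6.64 × 10^-27 kg × 3.204 × 10^-19 C × 39436.2 V)
λ = 5.12 × 10^-14 m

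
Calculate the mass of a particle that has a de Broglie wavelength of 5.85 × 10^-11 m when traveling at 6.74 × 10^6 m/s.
1.68 × 10^-30 kg

From the de Broglie relation λ = h/(mv), we solve for m:

m = h/(λv)
m = (6.626 × 10^-34 J·s) / (5.85 × 10^-11 m × 6.74 × 10^6 m/s)
m = 1.68 × 10^-30 kg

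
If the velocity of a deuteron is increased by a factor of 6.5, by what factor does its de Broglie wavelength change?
The wavelength decreases by a factor of 6.5.

From λ = h/(mv), the wavelength is inversely proportional to velocity:

λ ∝ 1/v

If v → 6.5v, then λ → λ/6.5

When velocity is increased by a factor of 6.5, the wavelength decreases by a factor of 6.5.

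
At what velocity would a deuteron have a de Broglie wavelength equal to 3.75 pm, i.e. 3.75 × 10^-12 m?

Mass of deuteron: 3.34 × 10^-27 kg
5.29 × 10^4 m/s

From λ = h/(mv), solve for v:

v = h/(mλ)
v = (6.626 × 10^-34 J·s) / (3.34 × 10^-27 kg × 3.75 × 10^-12 m)
v = 5.29 × 10^4 m/s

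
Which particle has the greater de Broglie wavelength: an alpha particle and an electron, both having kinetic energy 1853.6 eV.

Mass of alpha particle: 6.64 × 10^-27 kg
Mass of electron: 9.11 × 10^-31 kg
The electron has the longer wavelength.

Using λ = h/√(2mKE):

For alpha particle: λ₁ = h/√(2m₁KE) = 3.34 × 10^-13 m
For electron: λ₂ = h/√(2m₂KE) = 2.85 × 10^-11 m

Since λ ∝ 1/√m at constant kinetic energy, the lighter particle has the longer wavelength.

The electron has the longer de Broglie wavelength.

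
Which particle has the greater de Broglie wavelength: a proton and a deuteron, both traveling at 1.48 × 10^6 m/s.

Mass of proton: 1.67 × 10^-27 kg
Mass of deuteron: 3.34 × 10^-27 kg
The proton has the longer wavelength.

Using λ = h/(mv), since both particles have the same velocity, the wavelength depends only on mass.

For proton: λ₁ = h/(m₁v) = 2.68 × 10^-13 m
For deuteron: λ₂ = h/(m₂v) = 1.34 × 10^-13 m

Since λ ∝ 1/m at constant velocity, the lighter particle has the longer wavelength.

The proton has the longer de Broglie wavelength.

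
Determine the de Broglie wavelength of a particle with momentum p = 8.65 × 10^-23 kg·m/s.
7.66 × 10^-12 m

Using the de Broglie relation λ = h/p:

λ = h/p
λ = (6.626 × 10^-34 J·s) / (8.65 × 10^-23 kg·m/s)
λ = 7.66 × 10^-12 m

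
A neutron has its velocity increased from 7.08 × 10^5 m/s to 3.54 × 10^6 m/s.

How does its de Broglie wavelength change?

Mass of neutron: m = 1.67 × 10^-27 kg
The wavelength decreases by a factor of 5.

Using λ = h/(mv):

Initial wavelength: λ₁ = h/(mv₁) = 5.60 × 10^-13 m
Final wavelength: λ₂ = h/(mv₂) = 1.12 × 10^-13 m

Since λ ∝ 1/v, when velocity increases by a factor of 5, the wavelength decreases by a factor of 5.

λ₂/λ₁ = v₁/v₂ = 1/5

The wavelength decreases by a factor of 5.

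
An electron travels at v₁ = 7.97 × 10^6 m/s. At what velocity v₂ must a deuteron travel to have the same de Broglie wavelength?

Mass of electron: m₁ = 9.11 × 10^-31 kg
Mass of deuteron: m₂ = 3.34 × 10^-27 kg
v₂ = 2.17 × 10^3 m/s

For equal de Broglie wavelengths: λ₁ = λ₂

h/(m₁v₁) = h/(m₂v₂)
m₁v₁ = m₂v₂
v₂ = v₁ · (m₁/m₂)

v₂ = 7.97 × 10^6 m/s × (9.11 × 10^-31 kg / 3.34 × 10^-27 kg)
v₂ = 2.17 × 10^3 m/s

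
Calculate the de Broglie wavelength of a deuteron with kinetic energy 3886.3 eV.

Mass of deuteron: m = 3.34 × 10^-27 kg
3.25 × 10^-13 m

Using λ = h/√(2mKE):

First convert KE to Joules: KE = 3886.3 eV = 6.227 × 10^-16 J

λ = h/√(2mKE)
λ = (6.626 × 10^-34 J·s) / √(2 × 3.34 × 10^-27 kg × 6.227 × 10^-16 J)
λ = 3.25 × 10^-13 m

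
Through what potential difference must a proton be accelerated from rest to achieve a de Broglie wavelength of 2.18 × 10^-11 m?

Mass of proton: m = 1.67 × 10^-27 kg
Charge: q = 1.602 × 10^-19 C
1.73 V

From λ = h/√(2mqV), we solve for V:

λ² = h²/(2mqV)
V = h²/(2mqλ²)
V = (6.626 × 10^-34 J·s)² / (2 × 1.67 × 10^-27 kg × 1.602 × 10^-19 C × (2.18 × 10^-11 m)²)
V = 1.73 V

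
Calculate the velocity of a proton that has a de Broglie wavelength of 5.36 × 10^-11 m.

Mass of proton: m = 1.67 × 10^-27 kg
7.40 × 10^3 m/s

From the de Broglie relation λ = h/(mv), we solve for v:

v = h/(mλ)
v = (6.626 × 10^-34 J·s) / (1.67 × 10^-27 kg × 5.36 × 10^-11 m)
v = 7.40 × 10^3 m/s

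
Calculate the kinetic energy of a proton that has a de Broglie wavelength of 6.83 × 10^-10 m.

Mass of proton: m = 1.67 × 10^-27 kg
2.82 × 10^-22 J (or 1.76 × 10^-3 eV)

From λ = h/√(2mKE), we solve for KE:

λ² = h²/(2mKE)
KE = h²/(2mλ²)
KE = (6.626 × 10^-34 J·s)² / (2 × 1.67 × 10^-27 kg × (6.83 × 10^-10 m)²)
KE = 2.82 × 10^-22 J
KE = 1.76 × 10^-3 eV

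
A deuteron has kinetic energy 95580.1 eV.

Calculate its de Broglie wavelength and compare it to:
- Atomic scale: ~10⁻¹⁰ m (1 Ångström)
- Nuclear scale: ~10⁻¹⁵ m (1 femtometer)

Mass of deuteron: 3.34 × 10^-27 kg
λ = 6.55 × 10^-14 m, which is between nuclear and atomic scales.

Using λ = h/√(2mKE):

KE = 95580.1 eV = 1.531 × 10^-14 J

λ = h/√(2mKE)
λ = (6.626 × 10^-34 J·s) / √(2 × 3.34 × 10^-27 kg × 1.531 × 10^-14 J)
λ = 6.55 × 10^-14 m

Comparison:
- Atomic scale (10⁻¹⁰ m): λ is 0.00066× this size
- Nuclear scale (10⁻¹⁵ m): λ is 66× this size

The wavelength is between nuclear and atomic scales.

This wavelength is appropriate for probing atomic structure but too large for nuclear physics experiments.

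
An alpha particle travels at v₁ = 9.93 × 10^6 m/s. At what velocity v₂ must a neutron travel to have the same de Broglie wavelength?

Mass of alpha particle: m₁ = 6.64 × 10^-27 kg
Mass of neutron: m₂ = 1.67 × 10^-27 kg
v₂ = 3.95 × 10^7 m/s

For equal de Broglie wavelengths: λ₁ = λ₂

h/(m₁v₁) = h/(m₂v₂)
m₁v₁ = m₂v₂
v₂ = v₁ · (m₁/m₂)

v₂ = 9.93 × 10^6 m/s × (6.64 × 10^-27 kg / 1.67 × 10^-27 kg)
v₂ = 3.95 × 10^7 m/s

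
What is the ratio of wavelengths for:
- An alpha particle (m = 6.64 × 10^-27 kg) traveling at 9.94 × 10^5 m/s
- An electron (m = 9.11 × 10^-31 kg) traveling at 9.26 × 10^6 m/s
λ₁/λ₂ = 1.28 × 10^-3

Using λ = h/(mv):

λ₁ = h/(m₁v₁) = 1.00 × 10^-13 m
λ₂ = h/(m₂v₂) = 7.85 × 10^-11 m

Ratio λ₁/λ₂ = (m₂v₂)/(m₁v₁)
         = (9.11 × 10^-31 kg × 9.26 × 10^6 m/s) / (6.64 × 10^-27 kg × 9.94 × 10^5 m/s)
         = 1.28 × 10^-3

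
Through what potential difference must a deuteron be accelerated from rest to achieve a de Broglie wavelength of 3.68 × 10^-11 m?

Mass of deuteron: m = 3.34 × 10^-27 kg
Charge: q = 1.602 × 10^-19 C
3.03 × 10^-1 V

From λ = h/√(2mqV), we solve for V:

λ² = h²/(2mqV)
V = h²/(2mqλ²)
V = (6.626 × 10^-34 J·s)² / (2 × 3.34 × 10^-27 kg × 1.602 × 10^-19 C × (3.68 × 10^-11 m)²)
V = 3.03 × 10^-1 V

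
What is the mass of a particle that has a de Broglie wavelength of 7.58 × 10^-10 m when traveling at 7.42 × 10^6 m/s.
1.18 × 10^-31 kg

From the de Broglie relation λ = h/(mv), we solve for m:

m = h/(λv)
m = (6.626 × 10^-34 J·s) / (7.58 × 10^-10 m × 7.42 × 10^6 m/s)
m = 1.18 × 10^-31 kg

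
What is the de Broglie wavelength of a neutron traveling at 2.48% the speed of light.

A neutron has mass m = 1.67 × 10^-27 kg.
5.34 × 10^-14 m

Using the de Broglie relation λ = h/(mv):

v = 2.48% × c = 7.435 × 10^6 m/s

λ = h/(mv)
λ = (6.626 × 10^-34 J·s) / (1.67 × 10^-27 kg × 7.435 × 10^6 m/s)
λ = 5.34 × 10^-14 m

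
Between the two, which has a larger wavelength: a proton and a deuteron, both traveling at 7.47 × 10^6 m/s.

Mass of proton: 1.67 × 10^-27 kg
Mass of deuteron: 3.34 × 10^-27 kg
The proton has the longer wavelength.

Using λ = h/(mv), since both particles have the same velocity, the wavelength depends only on mass.

For proton: λ₁ = h/(m₁v) = 5.31 × 10^-14 m
For deuteron: λ₂ = h/(m₂v) = 2.66 × 10^-14 m

Since λ ∝ 1/m at constant velocity, the lighter particle has the longer wavelength.

The proton has the longer de Broglie wavelength.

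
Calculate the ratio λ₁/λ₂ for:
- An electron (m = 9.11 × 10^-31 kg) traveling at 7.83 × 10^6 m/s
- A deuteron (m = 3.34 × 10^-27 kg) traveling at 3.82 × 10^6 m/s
λ₁/λ₂ = 1.79 × 10^3

Using λ = h/(mv):

λ₁ = h/(m₁v₁) = 9.29 × 10^-11 m
λ₂ = h/(m₂v₂) = 5.19 × 10^-14 m

Ratio λ₁/λ₂ = (m₂v₂)/(m₁v₁)
         = (3.34 × 10^-27 kg × 3.82 × 10^6 m/s) / (9.11 × 10^-31 kg × 7.83 × 10^6 m/s)
         = 1.79 × 10^3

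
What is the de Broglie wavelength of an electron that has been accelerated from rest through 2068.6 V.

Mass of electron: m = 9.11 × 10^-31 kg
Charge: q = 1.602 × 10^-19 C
2.70 × 10^-11 m

When a particle is accelerated through voltage V, it gains kinetic energy KE = qV.

The de Broglie wavelength is then λ = h/√(2mqV):

λ = h/√(2mqV)
λ = (6.626 × 10^-34 J·s) / √(2 × 9.11 × 10^-31 kg × 1.602 × 10^-19 C × 2068.6 V)
λ = 2.70 × 10^-11 m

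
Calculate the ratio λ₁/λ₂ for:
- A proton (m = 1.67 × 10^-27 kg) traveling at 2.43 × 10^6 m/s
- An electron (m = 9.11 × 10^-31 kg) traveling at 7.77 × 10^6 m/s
λ₁/λ₂ = 1.74 × 10^-3

Using λ = h/(mv):

λ₁ = h/(m₁v₁) = 1.63 × 10^-13 m
λ₂ = h/(m₂v₂) = 9.36 × 10^-11 m

Ratio λ₁/λ₂ = (m₂v₂)/(m₁v₁)
         = (9.11 × 10^-31 kg × 7.77 × 10^6 m/s) / (1.67 × 10^-27 kg × 2.43 × 10^6 m/s)
         = 1.74 × 10^-3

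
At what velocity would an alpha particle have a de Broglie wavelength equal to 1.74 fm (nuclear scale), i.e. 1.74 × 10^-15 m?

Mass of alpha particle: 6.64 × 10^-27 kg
5.74 × 10^7 m/s

From λ = h/(mv), solve for v:

v = h/(mλ)
v = (6.626 × 10^-34 J·s) / (6.64 × 10^-27 kg × 1.74 × 10^-15 m)
v = 5.74 × 10^7 m/s

Note: This velocity is 19.1% of the speed of light, so relativistic corrections would be needed for a more accurate calculation.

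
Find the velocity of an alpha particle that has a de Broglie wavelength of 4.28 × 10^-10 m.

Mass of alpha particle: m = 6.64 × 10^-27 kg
2.33 × 10^2 m/s

From the de Broglie relation λ = h/(mv), we solve for v:

v = h/(mλ)
v = (6.626 × 10^-34 J·s) / (6.64 × 10^-27 kg × 4.28 × 10^-10 m)
v = 2.33 × 10^2 m/s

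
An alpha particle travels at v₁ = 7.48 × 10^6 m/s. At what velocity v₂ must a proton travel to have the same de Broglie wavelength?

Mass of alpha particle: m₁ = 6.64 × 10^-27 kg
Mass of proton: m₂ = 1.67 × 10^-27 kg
v₂ = 2.97 × 10^7 m/s

For equal de Broglie wavelengths: λ₁ = λ₂

h/(m₁v₁) = h/(m₂v₂)
m₁v₁ = m₂v₂
v₂ = v₁ · (m₁/m₂)

v₂ = 7.48 × 10^6 m/s × (6.64 × 10^-27 kg / 1.67 × 10^-27 kg)
v₂ = 2.97 × 10^7 m/s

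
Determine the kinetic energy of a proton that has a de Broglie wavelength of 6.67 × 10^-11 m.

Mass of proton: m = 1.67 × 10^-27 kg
2.95 × 10^-20 J (or 0.184 eV)

From λ = h/√(2mKE), we solve for KE:

λ² = h²/(2mKE)
KE = h²/(2mλ²)
KE = (6.626 × 10^-34 J·s)² / (2 × 1.67 × 10^-27 kg × (6.67 × 10^-11 m)²)
KE = 2.95 × 10^-20 J
KE = 0.184 eV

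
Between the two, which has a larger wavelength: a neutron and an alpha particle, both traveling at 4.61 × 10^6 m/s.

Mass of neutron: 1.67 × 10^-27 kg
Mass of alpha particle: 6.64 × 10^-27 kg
The neutron has the longer wavelength.

Using λ = h/(mv), since both particles have the same velocity, the wavelength depends only on mass.

For neutron: λ₁ = h/(m₁v) = 8.61 × 10^-14 m
For alpha particle: λ₂ = h/(m₂v) = 2.16 × 10^-14 m

Since λ ∝ 1/m at constant velocity, the lighter particle has the longer wavelength.

The neutron has the longer de Broglie wavelength.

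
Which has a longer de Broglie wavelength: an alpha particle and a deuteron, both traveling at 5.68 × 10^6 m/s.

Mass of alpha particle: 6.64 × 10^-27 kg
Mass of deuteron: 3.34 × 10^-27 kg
The deuteron has the longer wavelength.

Using λ = h/(mv), since both particles have the same velocity, the wavelength depends only on mass.

For alpha particle: λ₁ = h/(m₁v) = 1.76 × 10^-14 m
For deuteron: λ₂ = h/(m₂v) = 3.49 × 10^-14 m

Since λ ∝ 1/m at constant velocity, the lighter particle has the longer wavelength.

The deuteron has the longer de Broglie wavelength.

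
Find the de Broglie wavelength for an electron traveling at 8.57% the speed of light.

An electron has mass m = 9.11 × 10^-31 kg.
2.83 × 10^-11 m

Using the de Broglie relation λ = h/(mv):

v = 8.57% × c = 2.569 × 10^7 m/s

λ = h/(mv)
λ = (6.626 × 10^-34 J·s) / (9.11 × 10^-31 kg × 2.569 × 10^7 m/s)
λ = 2.83 × 10^-11 m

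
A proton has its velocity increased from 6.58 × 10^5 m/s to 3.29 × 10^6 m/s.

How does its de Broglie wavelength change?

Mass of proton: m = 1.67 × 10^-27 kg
The wavelength decreases by a factor of 5.

Using λ = h/(mv):

Initial wavelength: λ₁ = h/(mv₁) = 6.03 × 10^-13 m
Final wavelength: λ₂ = h/(mv₂) = 1.21 × 10^-13 m

Since λ ∝ 1/v, when velocity increases by a factor of 5, the wavelength decreases by a factor of 5.

λ₂/λ₁ = v₁/v₂ = 1/5

The wavelength decreases by a factor of 5.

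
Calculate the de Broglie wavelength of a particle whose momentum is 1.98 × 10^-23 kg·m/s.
3.35 × 10^-11 m

Using the de Broglie relation λ = h/p:

λ = h/p
λ = (6.626 × 10^-34 J·s) / (1.98 × 10^-23 kg·m/s)
λ = 3.35 × 10^-11 m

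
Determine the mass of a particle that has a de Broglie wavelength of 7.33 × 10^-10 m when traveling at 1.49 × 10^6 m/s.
6.07 × 10^-31 kg

From the de Broglie relation λ = h/(mv), we solve for m:

m = h/(λv)
m = (6.626 × 10^-34 J·s) / (7.33 × 10^-10 m × 1.49 × 10^6 m/s)
m = 6.07 × 10^-31 kg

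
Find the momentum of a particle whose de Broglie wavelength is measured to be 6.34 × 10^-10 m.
1.05 × 10^-24 kg·m/s

From the de Broglie relation λ = h/p, we solve for p:

p = h/λ
p = (6.626 × 10^-34 J·s) / (6.34 × 10^-10 m)
p = 1.05 × 10^-24 kg·m/s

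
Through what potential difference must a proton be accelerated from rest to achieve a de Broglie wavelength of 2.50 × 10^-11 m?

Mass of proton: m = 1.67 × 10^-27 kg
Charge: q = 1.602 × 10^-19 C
1.31 V

From λ = h/√(2mqV), we solve for V:

λ² = h²/(2mqV)
V = h²/(2mqλ²)
V = (6.626 × 10^-34 J·s)² / (2 × 1.67 × 10^-27 kg × 1.602 × 10^-19 C × (2.50 × 10^-11 m)²)
V = 1.31 V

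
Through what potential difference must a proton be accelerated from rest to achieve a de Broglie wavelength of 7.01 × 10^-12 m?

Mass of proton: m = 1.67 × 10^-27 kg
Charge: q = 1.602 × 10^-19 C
16.7 V

From λ = h/√(2mqV), we solve for V:

λ² = h²/(2mqV)
V = h²/(2mqλ²)
V = (6.626 × 10^-34 J·s)² / (2 × 1.67 × 10^-27 kg × 1.602 × 10^-19 C × (7.01 × 10^-12 m)²)
V = 16.7 V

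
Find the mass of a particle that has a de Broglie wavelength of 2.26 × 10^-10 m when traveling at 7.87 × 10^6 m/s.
3.73 × 10^-31 kg

From the de Broglie relation λ = h/(mv), we solve for m:

m = h/(λv)
m = (6.626 × 10^-34 J·s) / (2.26 × 10^-10 m × 7.87 × 10^6 m/s)
m = 3.73 × 10^-31 kg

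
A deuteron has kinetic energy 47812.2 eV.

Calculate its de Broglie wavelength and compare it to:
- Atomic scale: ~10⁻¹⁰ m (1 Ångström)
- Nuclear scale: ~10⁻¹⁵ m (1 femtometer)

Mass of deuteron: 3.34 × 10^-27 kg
λ = 9.26 × 10^-14 m, which is between nuclear and atomic scales.

Using λ = h/√(2mKE):

KE = 47812.2 eV = 7.660 × 10^-15 J

λ = h/√(2mKE)
λ = (6.626 × 10^-34 J·s) / √(2 × 3.34 × 10^-27 kg × 7.660 × 10^-15 J)
λ = 9.26 × 10^-14 m

Comparison:
- Atomic scale (10⁻¹⁰ m): λ is 0.00093× this size
- Nuclear scale (10⁻¹⁵ m): λ is 93× this size

The wavelength is between nuclear and atomic scales.

This wavelength is appropriate for probing atomic structure but too large for nuclear physics experiments.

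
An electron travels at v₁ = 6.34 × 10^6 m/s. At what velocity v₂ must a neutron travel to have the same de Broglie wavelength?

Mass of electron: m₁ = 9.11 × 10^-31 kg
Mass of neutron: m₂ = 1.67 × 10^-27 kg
v₂ = 3.46 × 10^3 m/s

For equal de Broglie wavelengths: λ₁ = λ₂

h/(m₁v₁) = h/(m₂v₂)
m₁v₁ = m₂v₂
v₂ = v₁ · (m₁/m₂)

v₂ = 6.34 × 10^6 m/s × (9.11 × 10^-31 kg / 1.67 × 10^-27 kg)
v₂ = 3.46 × 10^3 m/s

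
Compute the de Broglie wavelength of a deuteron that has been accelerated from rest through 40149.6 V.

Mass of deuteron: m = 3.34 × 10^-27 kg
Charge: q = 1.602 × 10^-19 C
1.01 × 10^-13 m

When a particle is accelerated through voltage V, it gains kinetic energy KE = qV.

The de Broglie wavelength is then λ = h/√(2mqV):

λ = h/√(2mqV)
λ = (6.626 × 10^-34 J·s) / √(2 × 3.34 × 10^-27 kg × 1.602 × 10^-19 C × 40149.6 V)
λ = 1.01 × 10^-13 m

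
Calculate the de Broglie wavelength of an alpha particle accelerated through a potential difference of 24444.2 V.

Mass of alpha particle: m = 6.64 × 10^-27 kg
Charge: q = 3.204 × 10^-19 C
6.50 × 10^-14 m

When a particle is accelerated through voltage V, it gains kinetic energy KE = qV.

The de Broglie wavelength is then λ = h/√(2mqV):

λ = h/√(2mqV)
λ = (6.626 × 10^-34 J·s) / √(2 × 6.64 × 10^-27 kg × 3.204 × 10^-19 C × 24444.2 V)
λ = 6.50 × 10^-14 m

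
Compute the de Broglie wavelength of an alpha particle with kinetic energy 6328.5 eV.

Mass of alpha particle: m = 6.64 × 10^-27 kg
1.81 × 10^-13 m

Using λ = h/√(2mKE):

First convert KE to Joules: KE = 6328.5 eV = 1.014 × 10^-15 J

λ = h/√(2mKE)
λ = (6.626 × 10^-34 J·s) / √(2 × 6.64 × 10^-27 kg × 1.014 × 10^-15 J)
λ = 1.81 × 10^-13 m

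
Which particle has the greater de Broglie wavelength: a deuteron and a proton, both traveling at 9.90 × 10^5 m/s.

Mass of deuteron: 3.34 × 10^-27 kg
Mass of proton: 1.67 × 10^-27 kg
The proton has the longer wavelength.

Using λ = h/(mv), since both particles have the same velocity, the wavelength depends only on mass.

For deuteron: λ₁ = h/(m₁v) = 2.00 × 10^-13 m
For proton: λ₂ = h/(m₂v) = 4.01 × 10^-13 m

Since λ ∝ 1/m at constant velocity, the lighter particle has the longer wavelength.

The proton has the longer de Broglie wavelength.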